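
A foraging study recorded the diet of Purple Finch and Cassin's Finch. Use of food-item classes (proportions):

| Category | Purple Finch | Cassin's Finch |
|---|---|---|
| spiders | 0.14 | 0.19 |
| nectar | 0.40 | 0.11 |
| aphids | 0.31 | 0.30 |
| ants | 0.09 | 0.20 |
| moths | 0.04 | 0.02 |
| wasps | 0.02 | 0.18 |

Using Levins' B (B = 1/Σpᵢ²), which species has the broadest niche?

Cassin's Finch

Σp_Purpᵢ² = 0.14² + 0.40² + 0.31² + 0.09² + 0.04² + 0.02² = 0.0196 + 0.1600 + 0.0961 + 0.0081 + 0.0016 + 0.0004 = 0.2858
B_Purp = 1 / 0.2858 = 3.4990
Σp_Cassᵢ² = 0.19² + 0.11² + 0.30² + 0.20² + 0.02² + 0.18² = 0.0361 + 0.0121 + 0.0900 + 0.0400 + 0.0004 + 0.0324 = 0.2110
B_Cass = 1 / 0.2110 = 4.7393
Highest B → broadest niche (most generalist): Cassin's Finch (B = 4.74).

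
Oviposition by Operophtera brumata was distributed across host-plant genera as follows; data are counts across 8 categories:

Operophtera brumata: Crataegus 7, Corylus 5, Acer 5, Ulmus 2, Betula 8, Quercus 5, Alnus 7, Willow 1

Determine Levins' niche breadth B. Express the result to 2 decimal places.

6.61

Proportions for Operophtera brumata (n=40): 7/40=0.1750, 5/40=0.1250, 5/40=0.1250, 2/40=0.0500, 8/40=0.2000, 5/40=0.1250, 7/40=0.1750, 1/40=0.0250
Σpᵢ² = 0.1750² + 0.1250² + 0.1250² + 0.0500² + 0.2000² + 0.1250² + 0.1750² + 0.0250² = 0.030625 + 0.015625 + 0.015625 + 0.002500 + 0.040000 + 0.015625 + 0.030625 + 0.000625 = 0.151250
B = 1 / 0.151250 = 6.6116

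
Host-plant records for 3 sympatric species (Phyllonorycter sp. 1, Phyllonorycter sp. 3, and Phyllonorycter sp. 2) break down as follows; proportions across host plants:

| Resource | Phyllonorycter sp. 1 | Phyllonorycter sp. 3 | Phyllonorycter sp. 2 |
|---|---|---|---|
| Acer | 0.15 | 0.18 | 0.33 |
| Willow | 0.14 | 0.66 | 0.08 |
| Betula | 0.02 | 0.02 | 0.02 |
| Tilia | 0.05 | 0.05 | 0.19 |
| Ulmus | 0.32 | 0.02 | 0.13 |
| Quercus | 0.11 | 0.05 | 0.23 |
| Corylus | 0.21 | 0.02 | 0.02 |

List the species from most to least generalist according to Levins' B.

Phyllonorycter sp. 1 > Phyllonorycter sp. 2 > Phyllonorycter sp. 3

Σp_1ᵢ² = 0.15² + 0.14² + 0.02² + 0.05² + 0.32² + 0.11² + 0.21² = 0.0225 + 0.0196 + 0.0004 + 0.0025 + 0.1024 + 0.0121 + 0.0441 = 0.2036
B_1 = 1 / 0.2036 = 4.9116
Σp_3ᵢ² = 0.18² + 0.66² + 0.02² + 0.05² + 0.02² + 0.05² + 0.02² = 0.0324 + 0.4356 + 0.0004 + 0.0025 + 0.0004 + 0.0025 + 0.0004 = 0.4742
B_3 = 1 / 0.4742 = 2.1088
Σp_2ᵢ² = 0.33² + 0.08² + 0.02² + 0.19² + 0.13² + 0.23² + 0.02² = 0.1089 + 0.0064 + 0.0004 + 0.0361 + 0.0169 + 0.0529 + 0.0004 = 0.2220
B_2 = 1 / 0.2220 = 4.5045
Ranking by B (broadest → narrowest): Phyllonorycter sp. 1 (4.91) > Phyllonorycter sp. 2 (4.50) > Phyllonorycter sp. 3 (2.11)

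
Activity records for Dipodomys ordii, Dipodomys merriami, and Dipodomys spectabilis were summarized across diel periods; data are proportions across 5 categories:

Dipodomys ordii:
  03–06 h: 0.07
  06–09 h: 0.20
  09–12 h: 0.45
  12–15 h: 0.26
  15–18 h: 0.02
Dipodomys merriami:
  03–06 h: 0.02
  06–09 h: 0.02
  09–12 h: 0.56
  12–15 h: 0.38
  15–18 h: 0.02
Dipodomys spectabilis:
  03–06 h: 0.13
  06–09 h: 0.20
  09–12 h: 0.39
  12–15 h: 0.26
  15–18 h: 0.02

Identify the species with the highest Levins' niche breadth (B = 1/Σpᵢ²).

Σp_ordiᵢ² = 0.07² + 0.20² + 0.45² + 0.26² + 0.02² = 0.0049 + 0.0400 + 0.2025 + 0.0676 + 0.0004 = 0.3154
B_ordi = 1 / 0.3154 = 3.1706
Σp_merrᵢ² = 0.02² + 0.02² + 0.56² + 0.38² + 0.02² = 0.0004 + 0.0004 + 0.3136 + 0.1444 + 0.0004 = 0.4592
B_merr = 1 / 0.4592 = 2.1777
Σp_specᵢ² = 0.13² + 0.20² + 0.39² + 0.26² + 0.02² = 0.0169 + 0.0400 + 0.1521 + 0.0676 + 0.0004 = 0.2770
B_spec = 1 / 0.2770 = 3.6101
Highest B → broadest niche (most generalist): Dipodomys spectabilis (B = 3.61).

Dipodomys spectabilis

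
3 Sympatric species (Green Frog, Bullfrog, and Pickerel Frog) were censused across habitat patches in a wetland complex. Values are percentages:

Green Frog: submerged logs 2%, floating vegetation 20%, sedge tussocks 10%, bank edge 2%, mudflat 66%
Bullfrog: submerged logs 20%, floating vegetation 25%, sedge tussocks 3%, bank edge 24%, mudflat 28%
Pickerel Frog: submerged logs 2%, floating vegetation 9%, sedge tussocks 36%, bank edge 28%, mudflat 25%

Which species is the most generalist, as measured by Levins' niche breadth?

Convert percentages to proportions (divide by 100).
Σp_Greeᵢ² = 0.02² + 0.20² + 0.10² + 0.02² + 0.66² = 0.0004 + 0.0400 + 0.0100 + 0.0004 + 0.4356 = 0.4864
B_Gree = 1 / 0.4864 = 2.0559
Σp_Bullᵢ² = 0.20² + 0.25² + 0.03² + 0.24² + 0.28² = 0.0400 + 0.0625 + 0.0009 + 0.0576 + 0.0784 = 0.2394
B_Bull = 1 / 0.2394 = 4.1771
Σp_Pickᵢ² = 0.02² + 0.09² + 0.36² + 0.28² + 0.25² = 0.0004 + 0.0081 + 0.1296 + 0.0784 + 0.0625 = 0.2790
B_Pick = 1 / 0.2790 = 3.5842
Highest B → broadest niche (most generalist): Bullfrog (B = 4.18).

Bullfrog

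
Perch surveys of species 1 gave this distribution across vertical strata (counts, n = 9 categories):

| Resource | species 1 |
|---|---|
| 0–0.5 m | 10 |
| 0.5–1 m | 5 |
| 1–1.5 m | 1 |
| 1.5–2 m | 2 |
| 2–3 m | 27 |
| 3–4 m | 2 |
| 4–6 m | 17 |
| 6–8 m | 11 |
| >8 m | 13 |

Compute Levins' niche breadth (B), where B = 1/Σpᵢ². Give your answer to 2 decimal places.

Proportions for species 1 (n=88): 10/88=0.1136, 5/88=0.0568, 1/88=0.0114, 2/88=0.0227, 27/88=0.3068, 2/88=0.0227, 17/88=0.1932, 11/88=0.1250, 13/88=0.1477
Σpᵢ² = 0.1136² + 0.0568² + 0.0114² + 0.0227² + 0.3068² + 0.0227² + 0.1932² + 0.1250² + 0.1477² = 0.012905 + 0.003226 + 0.000130 + 0.000515 + 0.094126 + 0.000515 + 0.037326 + 0.015625 + 0.021815 = 0.186183
B = 1 / 0.186183 = 5.3711

5.37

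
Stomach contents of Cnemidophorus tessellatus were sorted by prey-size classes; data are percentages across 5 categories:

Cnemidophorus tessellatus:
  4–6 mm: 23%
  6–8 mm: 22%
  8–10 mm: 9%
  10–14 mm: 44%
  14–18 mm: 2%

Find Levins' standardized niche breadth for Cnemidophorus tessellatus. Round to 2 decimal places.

0.57

Convert percentages to proportions (divide by 100).
Σpᵢ² = 0.23² + 0.22² + 0.09² + 0.44² + 0.02² = 0.0529 + 0.0484 + 0.0081 + 0.1936 + 0.0004 = 0.3034
B = 1 / 0.3034 = 3.2960
Bₛ = (B − 1)/(n − 1) = (3.2960 − 1)/(5 − 1) = 2.2960/4 = 0.5740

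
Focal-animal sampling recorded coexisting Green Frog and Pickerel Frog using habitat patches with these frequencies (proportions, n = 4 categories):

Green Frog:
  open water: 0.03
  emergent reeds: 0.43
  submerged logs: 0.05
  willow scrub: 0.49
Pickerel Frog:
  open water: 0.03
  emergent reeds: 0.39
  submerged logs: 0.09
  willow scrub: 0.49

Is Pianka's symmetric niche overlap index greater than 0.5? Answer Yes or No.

Yes

Σ p₁ᵢp₂ᵢ = 0.0009 + 0.1677 + 0.0045 + 0.2401 = 0.4132
Σp_1ᵢ² = 0.03² + 0.43² + 0.05² + 0.49² = 0.0009 + 0.1849 + 0.0025 + 0.2401 = 0.4284
Σp_2ᵢ² = 0.03² + 0.39² + 0.09² + 0.49² = 0.0009 + 0.1521 + 0.0081 + 0.2401 = 0.4012
O = 0.4132 / √(0.4284 × 0.4012) = 0.4132 / 0.41458 = 0.9967
O = 0.9967 > 0.5 → Yes.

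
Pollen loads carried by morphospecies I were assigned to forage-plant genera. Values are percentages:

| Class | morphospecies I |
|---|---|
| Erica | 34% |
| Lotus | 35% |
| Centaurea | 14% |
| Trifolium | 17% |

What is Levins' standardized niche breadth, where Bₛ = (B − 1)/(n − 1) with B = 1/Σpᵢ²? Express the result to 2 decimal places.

Convert percentages to proportions (divide by 100).
Σpᵢ² = 0.34² + 0.35² + 0.14² + 0.17² = 0.1156 + 0.1225 + 0.0196 + 0.0289 = 0.2866
B = 1 / 0.2866 = 3.4892
Bₛ = (B − 1)/(n − 1) = (3.4892 − 1)/(4 − 1) = 2.4892/3 = 0.8297

0.83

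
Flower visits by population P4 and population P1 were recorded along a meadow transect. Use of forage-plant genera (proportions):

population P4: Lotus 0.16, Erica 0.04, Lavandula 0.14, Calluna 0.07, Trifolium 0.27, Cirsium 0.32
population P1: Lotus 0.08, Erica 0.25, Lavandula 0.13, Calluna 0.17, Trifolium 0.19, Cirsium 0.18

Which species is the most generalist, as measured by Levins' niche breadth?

population P1

Σp_P4ᵢ² = 0.16² + 0.04² + 0.14² + 0.07² + 0.27² + 0.32² = 0.0256 + 0.0016 + 0.0196 + 0.0049 + 0.0729 + 0.1024 = 0.2270
B_P4 = 1 / 0.2270 = 4.4053
Σp_P1ᵢ² = 0.08² + 0.25² + 0.13² + 0.17² + 0.19² + 0.18² = 0.0064 + 0.0625 + 0.0169 + 0.0289 + 0.0361 + 0.0324 = 0.1832
B_P1 = 1 / 0.1832 = 5.4585
Highest B → broadest niche (most generalist): population P1 (B = 5.46).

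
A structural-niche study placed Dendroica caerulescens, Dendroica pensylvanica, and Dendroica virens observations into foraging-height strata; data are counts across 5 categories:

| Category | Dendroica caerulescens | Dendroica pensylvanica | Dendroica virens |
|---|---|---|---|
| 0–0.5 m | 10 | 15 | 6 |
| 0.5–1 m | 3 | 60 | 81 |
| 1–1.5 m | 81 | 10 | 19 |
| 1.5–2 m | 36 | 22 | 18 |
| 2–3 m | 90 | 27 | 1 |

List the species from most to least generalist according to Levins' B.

Proportions for Dendroica caerulescens (n=220): 10/220=0.0455, 3/220=0.0136, 81/220=0.3682, 36/220=0.1636, 90/220=0.4091
Proportions for Dendroica pensylvanica (n=134): 15/134=0.1119, 60/134=0.4478, 10/134=0.0746, 22/134=0.1642, 27/134=0.2015
Proportions for Dendroica virens (n=125): 6/125=0.0480, 81/125=0.6480, 19/125=0.1520, 18/125=0.1440, 1/125=0.0080
Σp_caerᵢ² = 0.0455² + 0.0136² + 0.3682² + 0.1636² + 0.4091² = 0.002070 + 0.000185 + 0.135571 + 0.026765 + 0.167363 = 0.331954
B_caer = 1 / 0.331954 = 3.0125
Σp_pensᵢ² = 0.1119² + 0.4478² + 0.0746² + 0.1642² + 0.2015² = 0.012522 + 0.200525 + 0.005565 + 0.026962 + 0.040602 = 0.286176
B_pens = 1 / 0.286176 = 3.4944
Σp_vireᵢ² = 0.0480² + 0.6480² + 0.1520² + 0.1440² + 0.0080² = 0.002304 + 0.419904 + 0.023104 + 0.020736 + 0.000064 = 0.466112
B_vire = 1 / 0.466112 = 2.1454
Ranking by B (broadest → narrowest): Dendroica pensylvanica (3.49) > Dendroica caerulescens (3.01) > Dendroica virens (2.15)

Dendroica pensylvanica > Dendroica caerulescens > Dendroica virens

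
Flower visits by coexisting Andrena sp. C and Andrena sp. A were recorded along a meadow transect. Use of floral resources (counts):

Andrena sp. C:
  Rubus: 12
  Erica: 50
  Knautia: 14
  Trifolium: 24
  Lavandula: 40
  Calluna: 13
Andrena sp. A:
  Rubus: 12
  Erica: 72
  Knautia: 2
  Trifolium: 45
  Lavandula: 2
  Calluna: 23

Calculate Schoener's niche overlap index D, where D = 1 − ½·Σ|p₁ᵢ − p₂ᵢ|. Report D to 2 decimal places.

Proportions for Andrena sp. C (n=153): 12/153=0.0784, 50/153=0.3268, 14/153=0.0915, 24/153=0.1569, 40/153=0.2614, 13/153=0.0850
Proportions for Andrena sp. A (n=156): 12/156=0.0769, 72/156=0.4615, 2/156=0.0128, 45/156=0.2885, 2/156=0.0128, 23/156=0.1474
Σ|p₁ᵢ − p₂ᵢ| = 0.0015 + 0.1347 + 0.0787 + 0.1316 + 0.2486 + 0.0624 = 0.6575
D = 1 − ½ × 0.6575 = 1 − 0.32875 = 0.67125

0.67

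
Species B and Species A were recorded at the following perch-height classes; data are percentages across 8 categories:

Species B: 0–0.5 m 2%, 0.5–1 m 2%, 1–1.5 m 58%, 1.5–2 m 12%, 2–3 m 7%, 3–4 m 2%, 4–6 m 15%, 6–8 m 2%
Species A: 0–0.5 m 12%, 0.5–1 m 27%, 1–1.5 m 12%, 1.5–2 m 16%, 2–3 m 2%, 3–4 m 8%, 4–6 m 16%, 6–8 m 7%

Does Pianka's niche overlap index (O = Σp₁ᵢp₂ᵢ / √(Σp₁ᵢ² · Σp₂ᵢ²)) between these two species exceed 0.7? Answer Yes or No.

Convert percentages to proportions (divide by 100).
Σ p₁ᵢp₂ᵢ = 0.0024 + 0.0054 + 0.0696 + 0.0192 + 0.0014 + 0.0016 + 0.0240 + 0.0014 = 0.1250
Σp_1ᵢ² = 0.02² + 0.02² + 0.58² + 0.12² + 0.07² + 0.02² + 0.15² + 0.02² = 0.0004 + 0.0004 + 0.3364 + 0.0144 + 0.0049 + 0.0004 + 0.0225 + 0.0004 = 0.3798
Σp_2ᵢ² = 0.12² + 0.27² + 0.12² + 0.16² + 0.02² + 0.08² + 0.16² + 0.07² = 0.0144 + 0.0729 + 0.0144 + 0.0256 + 0.0004 + 0.0064 + 0.0256 + 0.0049 = 0.1646
O = 0.1250 / √(0.3798 × 0.1646) = 0.1250 / 0.25003 = 0.4999
O = 0.4999 < 0.7 → No.

No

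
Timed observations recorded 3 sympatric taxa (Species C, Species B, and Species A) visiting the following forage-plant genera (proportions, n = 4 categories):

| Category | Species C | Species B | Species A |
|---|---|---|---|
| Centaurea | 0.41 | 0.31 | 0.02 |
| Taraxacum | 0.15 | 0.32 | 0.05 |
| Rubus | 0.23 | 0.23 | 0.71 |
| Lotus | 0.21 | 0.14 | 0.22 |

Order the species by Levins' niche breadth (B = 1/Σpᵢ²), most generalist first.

Σp_Cᵢ² = 0.41² + 0.15² + 0.23² + 0.21² = 0.1681 + 0.0225 + 0.0529 + 0.0441 = 0.2876
B_C = 1 / 0.2876 = 3.4771
Σp_Bᵢ² = 0.31² + 0.32² + 0.23² + 0.14² = 0.0961 + 0.1024 + 0.0529 + 0.0196 = 0.2710
B_B = 1 / 0.2710 = 3.6900
Σp_Aᵢ² = 0.02² + 0.05² + 0.71² + 0.22² = 0.0004 + 0.0025 + 0.5041 + 0.0484 = 0.5554
B_A = 1 / 0.5554 = 1.8005
Ranking by B (broadest → narrowest): Species B (3.69) > Species C (3.48) > Species A (1.80)

Species B > Species C > Species A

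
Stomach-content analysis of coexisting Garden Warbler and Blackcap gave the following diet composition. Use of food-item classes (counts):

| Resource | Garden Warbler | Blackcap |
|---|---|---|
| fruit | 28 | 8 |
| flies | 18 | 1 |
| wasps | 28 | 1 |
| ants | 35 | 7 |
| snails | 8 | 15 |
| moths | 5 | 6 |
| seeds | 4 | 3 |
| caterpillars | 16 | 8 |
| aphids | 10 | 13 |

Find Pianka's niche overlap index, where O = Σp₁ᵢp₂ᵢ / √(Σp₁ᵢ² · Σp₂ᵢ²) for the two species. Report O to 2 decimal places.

0.63

Proportions for Garden Warbler (n=152): 28/152=0.1842, 18/152=0.1184, 28/152=0.1842, 35/152=0.2303, 8/152=0.0526, 5/152=0.0329, 4/152=0.0263, 16/152=0.1053, 10/152=0.0658
Proportions for Blackcap (n=62): 8/62=0.1290, 1/62=0.0161, 1/62=0.0161, 7/62=0.1129, 15/62=0.2419, 6/62=0.0968, 3/62=0.0484, 8/62=0.1290, 13/62=0.2097
Σ p₁ᵢp₂ᵢ = 0.023762 + 0.001906 + 0.002966 + 0.026001 + 0.012724 + 0.003185 + 0.001273 + 0.013584 + 0.013798 = 0.099199
Σp_1ᵢ² = 0.1842² + 0.1184² + 0.1842² + 0.2303² + 0.0526² + 0.0329² + 0.0263² + 0.1053² + 0.0658² = 0.033930 + 0.014019 + 0.033930 + 0.053038 + 0.002767 + 0.001082 + 0.000692 + 0.011088 + 0.004330 = 0.154876
Σp_2ᵢ² = 0.1290² + 0.0161² + 0.0161² + 0.1129² + 0.2419² + 0.0968² + 0.0484² + 0.1290² + 0.2097² = 0.016641 + 0.000259 + 0.000259 + 0.012746 + 0.058516 + 0.009370 + 0.002343 + 0.016641 + 0.043974 = 0.160749
O = 0.099199 / √(0.154876 × 0.160749) = 0.099199 / 0.1577852 = 0.6287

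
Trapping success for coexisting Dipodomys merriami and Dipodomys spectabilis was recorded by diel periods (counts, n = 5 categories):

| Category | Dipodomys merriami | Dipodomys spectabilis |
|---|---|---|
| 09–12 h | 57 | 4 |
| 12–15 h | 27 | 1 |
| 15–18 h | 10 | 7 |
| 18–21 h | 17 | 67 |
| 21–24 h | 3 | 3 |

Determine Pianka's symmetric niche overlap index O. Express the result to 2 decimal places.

Proportions for Dipodomys merriami (n=114): 57/114=0.5000, 27/114=0.2368, 10/114=0.0877, 17/114=0.1491, 3/114=0.0263
Proportions for Dipodomys spectabilis (n=82): 4/82=0.0488, 1/82=0.0122, 7/82=0.0854, 67/82=0.8171, 3/82=0.0366
Σ p₁ᵢp₂ᵢ = 0.024400 + 0.002889 + 0.007490 + 0.121830 + 0.000963 = 0.157572
Σp_1ᵢ² = 0.5000² + 0.2368² + 0.0877² + 0.1491² + 0.0263² = 0.250000 + 0.056074 + 0.007691 + 0.022231 + 0.000692 = 0.336688
Σp_2ᵢ² = 0.0488² + 0.0122² + 0.0854² + 0.8171² + 0.0366² = 0.002381 + 0.000149 + 0.007293 + 0.667652 + 0.001340 = 0.678815
O = 0.157572 / √(0.336688 × 0.678815) = 0.157572 / 0.4780678 = 0.3296

0.33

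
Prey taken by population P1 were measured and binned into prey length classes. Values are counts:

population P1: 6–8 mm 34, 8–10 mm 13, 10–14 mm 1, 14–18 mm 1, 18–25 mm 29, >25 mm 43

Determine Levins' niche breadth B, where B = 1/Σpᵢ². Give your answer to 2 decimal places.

Proportions for population P1 (n=121): 34/121=0.2810, 13/121=0.1074, 1/121=0.0083, 1/121=0.0083, 29/121=0.2397, 43/121=0.3554
Σpᵢ² = 0.2810² + 0.1074² + 0.0083² + 0.0083² + 0.2397² + 0.3554² = 0.078961 + 0.011535 + 0.000069 + 0.000069 + 0.057456 + 0.126309 = 0.274399
B = 1 / 0.274399 = 3.6443

3.64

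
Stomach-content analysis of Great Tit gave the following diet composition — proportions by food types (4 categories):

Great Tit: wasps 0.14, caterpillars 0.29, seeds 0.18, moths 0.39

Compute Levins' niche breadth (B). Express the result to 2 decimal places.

Σpᵢ² = 0.14² + 0.29² + 0.18² + 0.39² = 0.0196 + 0.0841 + 0.0324 + 0.1521 = 0.2882
B = 1 / 0.2882 = 3.4698

3.47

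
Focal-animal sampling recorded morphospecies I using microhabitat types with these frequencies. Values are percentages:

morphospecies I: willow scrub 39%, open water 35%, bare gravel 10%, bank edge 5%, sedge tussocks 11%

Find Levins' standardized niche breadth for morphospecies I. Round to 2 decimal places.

0.59

Convert percentages to proportions (divide by 100).
Σpᵢ² = 0.39² + 0.35² + 0.10² + 0.05² + 0.11² = 0.1521 + 0.1225 + 0.0100 + 0.0025 + 0.0121 = 0.2992
B = 1 / 0.2992 = 3.3422
Bₛ = (B − 1)/(n − 1) = (3.3422 − 1)/(5 − 1) = 2.3422/4 = 0.5856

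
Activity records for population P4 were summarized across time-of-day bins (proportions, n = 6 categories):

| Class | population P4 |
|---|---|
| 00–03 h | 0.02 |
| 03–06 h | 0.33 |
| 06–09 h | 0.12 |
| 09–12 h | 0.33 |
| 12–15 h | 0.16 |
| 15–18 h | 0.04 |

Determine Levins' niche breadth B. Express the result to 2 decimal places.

3.85

Σpᵢ² = 0.02² + 0.33² + 0.12² + 0.33² + 0.16² + 0.04² = 0.0004 + 0.1089 + 0.0144 + 0.1089 + 0.0256 + 0.0016 = 0.2598
B = 1 / 0.2598 = 3.8491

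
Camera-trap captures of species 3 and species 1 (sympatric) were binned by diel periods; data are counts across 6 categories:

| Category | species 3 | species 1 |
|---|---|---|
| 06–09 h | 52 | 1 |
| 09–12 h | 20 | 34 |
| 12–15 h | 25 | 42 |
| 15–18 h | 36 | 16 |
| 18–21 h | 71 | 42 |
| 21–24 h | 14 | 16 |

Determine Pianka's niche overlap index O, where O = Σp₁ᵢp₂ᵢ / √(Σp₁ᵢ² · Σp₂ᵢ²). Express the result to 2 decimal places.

Proportions for species 3 (n=218): 52/218=0.2385, 20/218=0.0917, 25/218=0.1147, 36/218=0.1651, 71/218=0.3257, 14/218=0.0642
Proportions for species 1 (n=151): 1/151=0.0066, 34/151=0.2252, 42/151=0.2781, 16/151=0.1060, 42/151=0.2781, 16/151=0.1060
Σ p₁ᵢp₂ᵢ = 0.001574 + 0.020651 + 0.031898 + 0.017501 + 0.090577 + 0.006805 = 0.169006
Σp_1ᵢ² = 0.2385² + 0.0917² + 0.1147² + 0.1651² + 0.3257² + 0.0642² = 0.056882 + 0.008409 + 0.013156 + 0.027258 + 0.106080 + 0.004122 = 0.215907
Σp_2ᵢ² = 0.0066² + 0.2252² + 0.2781² + 0.1060² + 0.2781² + 0.1060² = 0.000044 + 0.050715 + 0.077340 + 0.011236 + 0.077340 + 0.011236 = 0.227911
O = 0.169006 / √(0.215907 × 0.227911) = 0.169006 / 0.2218278 = 0.7619

0.76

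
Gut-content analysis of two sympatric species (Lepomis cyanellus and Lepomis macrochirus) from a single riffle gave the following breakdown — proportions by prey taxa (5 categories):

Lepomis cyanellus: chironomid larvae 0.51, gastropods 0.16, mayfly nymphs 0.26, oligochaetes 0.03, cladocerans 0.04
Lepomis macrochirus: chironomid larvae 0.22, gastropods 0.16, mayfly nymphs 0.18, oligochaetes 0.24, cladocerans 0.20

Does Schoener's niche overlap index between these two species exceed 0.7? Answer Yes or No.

No

Σ|p₁ᵢ − p₂ᵢ| = 0.29 + 0.00 + 0.08 + 0.21 + 0.16 = 0.74
D = 1 − ½ × 0.74 = 1 − 0.370 = 0.6300
D = 0.6300 < 0.7 → No.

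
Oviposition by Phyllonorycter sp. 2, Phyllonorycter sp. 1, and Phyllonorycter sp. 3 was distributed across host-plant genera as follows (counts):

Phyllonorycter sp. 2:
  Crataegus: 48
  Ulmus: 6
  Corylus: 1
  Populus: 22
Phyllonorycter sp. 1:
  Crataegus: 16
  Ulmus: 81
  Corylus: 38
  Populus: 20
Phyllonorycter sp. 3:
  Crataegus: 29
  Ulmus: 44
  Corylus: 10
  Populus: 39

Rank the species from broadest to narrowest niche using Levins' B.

Proportions for Phyllonorycter sp. 2 (n=77): 48/77=0.6234, 6/77=0.0779, 1/77=0.0130, 22/77=0.2857
Proportions for Phyllonorycter sp. 1 (n=155): 16/155=0.1032, 81/155=0.5226, 38/155=0.2452, 20/155=0.1290
Proportions for Phyllonorycter sp. 3 (n=122): 29/122=0.2377, 44/122=0.3607, 10/122=0.0820, 39/122=0.3197
Σp_2ᵢ² = 0.6234² + 0.0779² + 0.0130² + 0.2857² = 0.388628 + 0.006068 + 0.000169 + 0.081624 = 0.476489
B_2 = 1 / 0.476489 = 2.0987
Σp_1ᵢ² = 0.1032² + 0.5226² + 0.2452² + 0.1290² = 0.010650 + 0.273111 + 0.060123 + 0.016641 = 0.360525
B_1 = 1 / 0.360525 = 2.7737
Σp_3ᵢ² = 0.2377² + 0.3607² + 0.0820² + 0.3197² = 0.056501 + 0.130104 + 0.006724 + 0.102208 = 0.295537
B_3 = 1 / 0.295537 = 3.3837
Ranking by B (broadest → narrowest): Phyllonorycter sp. 3 (3.38) > Phyllonorycter sp. 1 (2.77) > Phyllonorycter sp. 2 (2.10)

Phyllonorycter sp. 3 > Phyllonorycter sp. 1 > Phyllonorycter sp. 2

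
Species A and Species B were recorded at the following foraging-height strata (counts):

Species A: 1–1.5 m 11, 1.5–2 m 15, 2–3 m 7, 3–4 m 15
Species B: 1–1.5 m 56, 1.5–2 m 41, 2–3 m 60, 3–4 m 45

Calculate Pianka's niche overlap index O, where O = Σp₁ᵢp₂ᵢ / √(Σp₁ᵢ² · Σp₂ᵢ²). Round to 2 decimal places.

Proportions for Species A (n=48): 11/48=0.2292, 15/48=0.3125, 7/48=0.1458, 15/48=0.3125
Proportions for Species B (n=202): 56/202=0.2772, 41/202=0.2030, 60/202=0.2970, 45/202=0.2228
Σ p₁ᵢp₂ᵢ = 0.063534 + 0.063438 + 0.043303 + 0.069625 = 0.239900
Σp_1ᵢ² = 0.2292² + 0.3125² + 0.1458² + 0.3125² = 0.052533 + 0.097656 + 0.021258 + 0.097656 = 0.269103
Σp_2ᵢ² = 0.2772² + 0.2030² + 0.2970² + 0.2228² = 0.076840 + 0.041209 + 0.088209 + 0.049640 = 0.255898
O = 0.239900 / √(0.269103 × 0.255898) = 0.239900 / 0.2624175 = 0.9142

0.91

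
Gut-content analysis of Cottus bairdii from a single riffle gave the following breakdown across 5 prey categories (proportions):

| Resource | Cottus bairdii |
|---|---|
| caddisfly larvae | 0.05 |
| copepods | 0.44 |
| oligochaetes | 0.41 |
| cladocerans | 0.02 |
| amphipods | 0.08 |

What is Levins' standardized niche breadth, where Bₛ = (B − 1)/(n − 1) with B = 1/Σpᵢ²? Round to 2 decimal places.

Σpᵢ² = 0.05² + 0.44² + 0.41² + 0.02² + 0.08² = 0.0025 + 0.1936 + 0.1681 + 0.0004 + 0.0064 = 0.3710
B = 1 / 0.3710 = 2.6954
Bₛ = (B − 1)/(n − 1) = (2.6954 − 1)/(5 − 1) = 1.6954/4 = 0.4239

0.42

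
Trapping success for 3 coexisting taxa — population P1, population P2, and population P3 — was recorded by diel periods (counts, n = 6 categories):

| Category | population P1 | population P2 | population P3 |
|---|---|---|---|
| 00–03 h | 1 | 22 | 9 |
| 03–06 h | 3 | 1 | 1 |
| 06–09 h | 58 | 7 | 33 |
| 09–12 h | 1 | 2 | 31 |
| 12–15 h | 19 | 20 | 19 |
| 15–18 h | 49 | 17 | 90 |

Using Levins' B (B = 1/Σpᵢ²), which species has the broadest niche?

population P2

Proportions for population P1 (n=131): 1/131=0.0076, 3/131=0.0229, 58/131=0.4427, 1/131=0.0076, 19/131=0.1450, 49/131=0.3740
Proportions for population P2 (n=69): 22/69=0.3188, 1/69=0.0145, 7/69=0.1014, 2/69=0.0290, 20/69=0.2899, 17/69=0.2464
Proportions for population P3 (n=183): 9/183=0.0492, 1/183=0.0055, 33/183=0.1803, 31/183=0.1694, 19/183=0.1038, 90/183=0.4918
Σp_P1ᵢ² = 0.0076² + 0.0229² + 0.4427² + 0.0076² + 0.1450² + 0.3740² = 0.000058 + 0.000524 + 0.195983 + 0.000058 + 0.021025 + 0.139876 = 0.357524
B_P1 = 1 / 0.357524 = 2.7970
Σp_P2ᵢ² = 0.3188² + 0.0145² + 0.1014² + 0.0290² + 0.2899² + 0.2464² = 0.101633 + 0.000210 + 0.010282 + 0.000841 + 0.084042 + 0.060713 = 0.257721
B_P2 = 1 / 0.257721 = 3.8802
Σp_P3ᵢ² = 0.0492² + 0.0055² + 0.1803² + 0.1694² + 0.1038² + 0.4918² = 0.002421 + 0.000030 + 0.032508 + 0.028696 + 0.010774 + 0.241867 = 0.316296
B_P3 = 1 / 0.316296 = 3.1616
Highest B → broadest niche (most generalist): population P2 (B = 3.88).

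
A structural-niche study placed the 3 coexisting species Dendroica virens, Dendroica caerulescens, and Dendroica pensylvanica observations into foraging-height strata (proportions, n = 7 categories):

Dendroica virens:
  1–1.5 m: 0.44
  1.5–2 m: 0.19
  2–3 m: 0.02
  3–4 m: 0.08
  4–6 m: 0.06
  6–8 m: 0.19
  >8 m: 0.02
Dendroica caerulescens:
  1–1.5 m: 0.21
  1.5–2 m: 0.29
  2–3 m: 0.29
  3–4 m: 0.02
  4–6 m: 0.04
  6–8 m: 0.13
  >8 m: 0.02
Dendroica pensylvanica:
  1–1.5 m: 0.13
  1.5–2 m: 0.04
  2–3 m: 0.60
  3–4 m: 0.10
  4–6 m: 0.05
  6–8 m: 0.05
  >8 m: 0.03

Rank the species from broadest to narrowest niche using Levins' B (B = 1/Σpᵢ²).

Dendroica caerulescens > Dendroica virens > Dendroica pensylvanica

Σp_vireᵢ² = 0.44² + 0.19² + 0.02² + 0.08² + 0.06² + 0.19² + 0.02² = 0.1936 + 0.0361 + 0.0004 + 0.0064 + 0.0036 + 0.0361 + 0.0004 = 0.2766
B_vire = 1 / 0.2766 = 3.6153
Σp_caerᵢ² = 0.21² + 0.29² + 0.29² + 0.02² + 0.04² + 0.13² + 0.02² = 0.0441 + 0.0841 + 0.0841 + 0.0004 + 0.0016 + 0.0169 + 0.0004 = 0.2316
B_caer = 1 / 0.2316 = 4.3178
Σp_pensᵢ² = 0.13² + 0.04² + 0.60² + 0.10² + 0.05² + 0.05² + 0.03² = 0.0169 + 0.0016 + 0.3600 + 0.0100 + 0.0025 + 0.0025 + 0.0009 = 0.3944
B_pens = 1 / 0.3944 = 2.5355
Ranking by B (broadest → narrowest): Dendroica caerulescens (4.32) > Dendroica virens (3.62) > Dendroica pensylvanica (2.54)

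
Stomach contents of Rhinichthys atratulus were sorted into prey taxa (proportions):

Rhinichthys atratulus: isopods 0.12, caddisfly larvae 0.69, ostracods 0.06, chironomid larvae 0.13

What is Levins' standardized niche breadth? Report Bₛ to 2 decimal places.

Σpᵢ² = 0.12² + 0.69² + 0.06² + 0.13² = 0.0144 + 0.4761 + 0.0036 + 0.0169 = 0.5110
B = 1 / 0.5110 = 1.9569
Bₛ = (B − 1)/(n − 1) = (1.9569 − 1)/(4 − 1) = 0.9569/3 = 0.3190

0.32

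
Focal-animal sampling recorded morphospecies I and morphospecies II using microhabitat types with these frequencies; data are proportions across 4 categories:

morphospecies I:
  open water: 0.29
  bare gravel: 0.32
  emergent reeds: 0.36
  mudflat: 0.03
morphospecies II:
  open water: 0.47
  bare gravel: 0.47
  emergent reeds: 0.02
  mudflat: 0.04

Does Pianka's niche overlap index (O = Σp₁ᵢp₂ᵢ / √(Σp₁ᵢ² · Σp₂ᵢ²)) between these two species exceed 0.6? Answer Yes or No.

Σ p₁ᵢp₂ᵢ = 0.1363 + 0.1504 + 0.0072 + 0.0012 = 0.2951
Σp_1ᵢ² = 0.29² + 0.32² + 0.36² + 0.03² = 0.0841 + 0.1024 + 0.1296 + 0.0009 = 0.3170
Σp_2ᵢ² = 0.47² + 0.47² + 0.02² + 0.04² = 0.2209 + 0.2209 + 0.0004 + 0.0016 = 0.4438
O = 0.2951 / √(0.3170 × 0.4438) = 0.2951 / 0.37508 = 0.7868
O = 0.7868 > 0.6 → Yes.

Yes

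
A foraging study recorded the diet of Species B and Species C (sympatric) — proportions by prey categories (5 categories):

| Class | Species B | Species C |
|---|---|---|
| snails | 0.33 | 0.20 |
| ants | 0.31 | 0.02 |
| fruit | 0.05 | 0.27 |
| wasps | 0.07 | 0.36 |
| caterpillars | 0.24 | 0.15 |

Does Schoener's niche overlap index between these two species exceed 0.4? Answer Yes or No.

Σ|p₁ᵢ − p₂ᵢ| = 0.13 + 0.29 + 0.22 + 0.29 + 0.09 = 1.02
D = 1 − ½ × 1.02 = 1 − 0.510 = 0.4900
D = 0.4900 > 0.4 → Yes.

Yes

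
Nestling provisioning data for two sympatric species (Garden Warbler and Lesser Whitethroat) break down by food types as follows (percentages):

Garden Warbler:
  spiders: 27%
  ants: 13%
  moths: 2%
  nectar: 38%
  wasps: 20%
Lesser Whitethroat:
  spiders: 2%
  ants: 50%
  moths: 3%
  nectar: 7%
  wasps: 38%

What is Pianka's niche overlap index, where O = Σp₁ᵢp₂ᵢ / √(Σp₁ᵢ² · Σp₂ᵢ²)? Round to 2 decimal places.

0.52

Convert percentages to proportions (divide by 100).
Σ p₁ᵢp₂ᵢ = 0.0054 + 0.0650 + 0.0006 + 0.0266 + 0.0760 = 0.1736
Σp_1ᵢ² = 0.27² + 0.13² + 0.02² + 0.38² + 0.20² = 0.0729 + 0.0169 + 0.0004 + 0.1444 + 0.0400 = 0.2746
Σp_2ᵢ² = 0.02² + 0.50² + 0.03² + 0.07² + 0.38² = 0.0004 + 0.2500 + 0.0009 + 0.0049 + 0.1444 = 0.4006
O = 0.1736 / √(0.2746 × 0.4006) = 0.1736 / 0.33167 = 0.5234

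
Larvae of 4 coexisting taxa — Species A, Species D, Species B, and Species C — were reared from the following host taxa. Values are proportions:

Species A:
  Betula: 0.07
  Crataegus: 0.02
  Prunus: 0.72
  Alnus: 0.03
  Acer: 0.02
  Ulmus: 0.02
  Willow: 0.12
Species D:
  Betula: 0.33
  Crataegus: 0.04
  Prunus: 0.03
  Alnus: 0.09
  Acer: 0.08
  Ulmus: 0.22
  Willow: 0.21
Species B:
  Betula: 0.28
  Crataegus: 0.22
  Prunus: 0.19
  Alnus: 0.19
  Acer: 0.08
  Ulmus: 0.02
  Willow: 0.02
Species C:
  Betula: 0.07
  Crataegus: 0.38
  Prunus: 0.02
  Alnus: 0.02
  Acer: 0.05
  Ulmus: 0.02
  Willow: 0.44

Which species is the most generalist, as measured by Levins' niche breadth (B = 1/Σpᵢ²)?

Σp_Aᵢ² = 0.07² + 0.02² + 0.72² + 0.03² + 0.02² + 0.02² + 0.12² = 0.0049 + 0.0004 + 0.5184 + 0.0009 + 0.0004 + 0.0004 + 0.0144 = 0.5398
B_A = 1 / 0.5398 = 1.8525
Σp_Dᵢ² = 0.33² + 0.04² + 0.03² + 0.09² + 0.08² + 0.22² + 0.21² = 0.1089 + 0.0016 + 0.0009 + 0.0081 + 0.0064 + 0.0484 + 0.0441 = 0.2184
B_D = 1 / 0.2184 = 4.5788
Σp_Bᵢ² = 0.28² + 0.22² + 0.19² + 0.19² + 0.08² + 0.02² + 0.02² = 0.0784 + 0.0484 + 0.0361 + 0.0361 + 0.0064 + 0.0004 + 0.0004 = 0.2062
B_B = 1 / 0.2062 = 4.8497
Σp_Cᵢ² = 0.07² + 0.38² + 0.02² + 0.02² + 0.05² + 0.02² + 0.44² = 0.0049 + 0.1444 + 0.0004 + 0.0004 + 0.0025 + 0.0004 + 0.1936 = 0.3466
B_C = 1 / 0.3466 = 2.8852
Highest B → broadest niche (most generalist): Species B (B = 4.85).

Species B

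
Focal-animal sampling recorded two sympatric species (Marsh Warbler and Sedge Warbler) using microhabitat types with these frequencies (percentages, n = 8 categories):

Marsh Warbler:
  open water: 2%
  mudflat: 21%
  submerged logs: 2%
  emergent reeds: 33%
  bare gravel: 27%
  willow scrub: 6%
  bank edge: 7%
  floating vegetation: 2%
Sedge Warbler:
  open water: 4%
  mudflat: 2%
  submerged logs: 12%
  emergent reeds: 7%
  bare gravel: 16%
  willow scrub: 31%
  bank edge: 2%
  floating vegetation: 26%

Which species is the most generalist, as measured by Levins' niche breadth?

Sedge Warbler

Convert percentages to proportions (divide by 100).
Σp_Marsᵢ² = 0.02² + 0.21² + 0.02² + 0.33² + 0.27² + 0.06² + 0.07² + 0.02² = 0.0004 + 0.0441 + 0.0004 + 0.1089 + 0.0729 + 0.0036 + 0.0049 + 0.0004 = 0.2356
B_Mars = 1 / 0.2356 = 4.2445
Σp_Sedgᵢ² = 0.04² + 0.02² + 0.12² + 0.07² + 0.16² + 0.31² + 0.02² + 0.26² = 0.0016 + 0.0004 + 0.0144 + 0.0049 + 0.0256 + 0.0961 + 0.0004 + 0.0676 = 0.2110
B_Sedg = 1 / 0.2110 = 4.7393
Highest B → broadest niche (most generalist): Sedge Warbler (B = 4.74).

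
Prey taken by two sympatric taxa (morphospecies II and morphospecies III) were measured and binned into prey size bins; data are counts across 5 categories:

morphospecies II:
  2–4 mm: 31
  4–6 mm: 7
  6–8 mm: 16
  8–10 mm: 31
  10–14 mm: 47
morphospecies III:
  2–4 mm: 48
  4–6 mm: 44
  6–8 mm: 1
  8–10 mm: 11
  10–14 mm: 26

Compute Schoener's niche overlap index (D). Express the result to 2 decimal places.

Proportions for morphospecies II (n=132): 31/132=0.2348, 7/132=0.0530, 16/132=0.1212, 31/132=0.2348, 47/132=0.3561
Proportions for morphospecies III (n=130): 48/130=0.3692, 44/130=0.3385, 1/130=0.0077, 11/130=0.0846, 26/130=0.2000
Σ|p₁ᵢ − p₂ᵢ| = 0.1344 + 0.2855 + 0.1135 + 0.1502 + 0.1561 = 0.8397
D = 1 − ½ × 0.8397 = 1 − 0.41985 = 0.58015

0.58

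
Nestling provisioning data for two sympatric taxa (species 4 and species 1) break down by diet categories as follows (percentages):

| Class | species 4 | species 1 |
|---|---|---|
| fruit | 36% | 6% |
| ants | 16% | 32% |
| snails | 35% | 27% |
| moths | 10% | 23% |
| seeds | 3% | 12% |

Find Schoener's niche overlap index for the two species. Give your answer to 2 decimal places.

0.62

Convert percentages to proportions (divide by 100).
Σ|p₁ᵢ − p₂ᵢ| = 0.30 + 0.16 + 0.08 + 0.13 + 0.09 = 0.76
D = 1 − ½ × 0.76 = 1 − 0.380 = 0.6200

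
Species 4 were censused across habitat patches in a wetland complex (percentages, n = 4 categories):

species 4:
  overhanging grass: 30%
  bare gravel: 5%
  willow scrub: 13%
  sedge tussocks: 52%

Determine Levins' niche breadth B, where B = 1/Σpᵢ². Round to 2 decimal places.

Convert percentages to proportions (divide by 100).
Σpᵢ² = 0.30² + 0.05² + 0.13² + 0.52² = 0.0900 + 0.0025 + 0.0169 + 0.2704 = 0.3798
B = 1 / 0.3798 = 2.6330

2.63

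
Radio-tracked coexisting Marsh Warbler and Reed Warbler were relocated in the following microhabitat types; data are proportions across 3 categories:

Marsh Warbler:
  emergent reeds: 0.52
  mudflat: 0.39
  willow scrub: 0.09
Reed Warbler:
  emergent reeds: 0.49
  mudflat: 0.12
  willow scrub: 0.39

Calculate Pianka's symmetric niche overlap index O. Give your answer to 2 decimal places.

0.80

Σ p₁ᵢp₂ᵢ = 0.2548 + 0.0468 + 0.0351 = 0.3367
Σp_1ᵢ² = 0.52² + 0.39² + 0.09² = 0.2704 + 0.1521 + 0.0081 = 0.4306
Σp_2ᵢ² = 0.49² + 0.12² + 0.39² = 0.2401 + 0.0144 + 0.1521 = 0.4066
O = 0.3367 / √(0.4306 × 0.4066) = 0.3367 / 0.41843 = 0.8047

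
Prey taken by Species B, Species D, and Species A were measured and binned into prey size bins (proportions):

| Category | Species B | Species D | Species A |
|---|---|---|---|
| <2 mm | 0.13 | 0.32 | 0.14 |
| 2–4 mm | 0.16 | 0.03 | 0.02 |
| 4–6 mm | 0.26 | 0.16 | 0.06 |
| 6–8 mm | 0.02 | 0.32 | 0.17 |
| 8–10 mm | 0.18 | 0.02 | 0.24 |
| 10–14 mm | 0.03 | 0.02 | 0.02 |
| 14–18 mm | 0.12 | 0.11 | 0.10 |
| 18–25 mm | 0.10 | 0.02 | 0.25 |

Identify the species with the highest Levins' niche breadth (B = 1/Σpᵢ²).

Species B

Σp_Bᵢ² = 0.13² + 0.16² + 0.26² + 0.02² + 0.18² + 0.03² + 0.12² + 0.10² = 0.0169 + 0.0256 + 0.0676 + 0.0004 + 0.0324 + 0.0009 + 0.0144 + 0.0100 = 0.1682
B_B = 1 / 0.1682 = 5.9453
Σp_Dᵢ² = 0.32² + 0.03² + 0.16² + 0.32² + 0.02² + 0.02² + 0.11² + 0.02² = 0.1024 + 0.0009 + 0.0256 + 0.1024 + 0.0004 + 0.0004 + 0.0121 + 0.0004 = 0.2446
B_D = 1 / 0.2446 = 4.0883
Σp_Aᵢ² = 0.14² + 0.02² + 0.06² + 0.17² + 0.24² + 0.02² + 0.10² + 0.25² = 0.0196 + 0.0004 + 0.0036 + 0.0289 + 0.0576 + 0.0004 + 0.0100 + 0.0625 = 0.1830
B_A = 1 / 0.1830 = 5.4645
Highest B → broadest niche (most generalist): Species B (B = 5.95).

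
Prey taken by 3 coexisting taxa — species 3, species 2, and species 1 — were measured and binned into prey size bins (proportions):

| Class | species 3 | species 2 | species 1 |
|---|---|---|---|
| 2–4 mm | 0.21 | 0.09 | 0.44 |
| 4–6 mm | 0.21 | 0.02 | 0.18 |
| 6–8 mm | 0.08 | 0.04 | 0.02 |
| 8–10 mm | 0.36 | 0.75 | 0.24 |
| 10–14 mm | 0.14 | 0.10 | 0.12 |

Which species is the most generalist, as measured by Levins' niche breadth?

Σp_3ᵢ² = 0.21² + 0.21² + 0.08² + 0.36² + 0.14² = 0.0441 + 0.0441 + 0.0064 + 0.1296 + 0.0196 = 0.2438
B_3 = 1 / 0.2438 = 4.1017
Σp_2ᵢ² = 0.09² + 0.02² + 0.04² + 0.75² + 0.10² = 0.0081 + 0.0004 + 0.0016 + 0.5625 + 0.0100 = 0.5826
B_2 = 1 / 0.5826 = 1.7164
Σp_1ᵢ² = 0.44² + 0.18² + 0.02² + 0.24² + 0.12² = 0.1936 + 0.0324 + 0.0004 + 0.0576 + 0.0144 = 0.2984
B_1 = 1 / 0.2984 = 3.3512
Highest B → broadest niche (most generalist): species 3 (B = 4.10).

species 3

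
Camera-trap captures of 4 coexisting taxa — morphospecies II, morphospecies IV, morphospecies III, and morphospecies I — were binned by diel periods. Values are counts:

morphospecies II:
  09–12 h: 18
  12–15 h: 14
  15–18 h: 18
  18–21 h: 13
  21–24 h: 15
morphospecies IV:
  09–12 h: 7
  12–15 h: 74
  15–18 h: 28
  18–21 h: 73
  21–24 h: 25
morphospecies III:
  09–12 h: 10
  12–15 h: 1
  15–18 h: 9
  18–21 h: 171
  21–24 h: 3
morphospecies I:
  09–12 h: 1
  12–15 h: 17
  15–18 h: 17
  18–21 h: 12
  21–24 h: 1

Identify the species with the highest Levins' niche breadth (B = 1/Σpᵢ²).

Proportions for morphospecies II (n=78): 18/78=0.2308, 14/78=0.1795, 18/78=0.2308, 13/78=0.1667, 15/78=0.1923
Proportions for morphospecies IV (n=207): 7/207=0.0338, 74/207=0.3575, 28/207=0.1353, 73/207=0.3527, 25/207=0.1208
Proportions for morphospecies III (n=194): 10/194=0.0515, 1/194=0.0052, 9/194=0.0464, 171/194=0.8814, 3/194=0.0155
Proportions for morphospecies I (n=48): 1/48=0.0208, 17/48=0.3542, 17/48=0.3542, 12/48=0.2500, 1/48=0.0208
Σp_IIᵢ² = 0.2308² + 0.1795² + 0.2308² + 0.1667² + 0.1923² = 0.053269 + 0.032220 + 0.053269 + 0.027789 + 0.036979 = 0.203526
B_II = 1 / 0.203526 = 4.9134
Σp_IVᵢ² = 0.0338² + 0.3575² + 0.1353² + 0.3527² + 0.1208² = 0.001142 + 0.127806 + 0.018306 + 0.124397 + 0.014593 = 0.286244
B_IV = 1 / 0.286244 = 3.4935
Σp_IIIᵢ² = 0.0515² + 0.0052² + 0.0464² + 0.8814² + 0.0155² = 0.002652 + 0.000027 + 0.002153 + 0.776866 + 0.000240 = 0.781938
B_III = 1 / 0.781938 = 1.2789
Σp_Iᵢ² = 0.0208² + 0.3542² + 0.3542² + 0.2500² + 0.0208² = 0.000433 + 0.125458 + 0.125458 + 0.062500 + 0.000433 = 0.314282
B_I = 1 / 0.314282 = 3.1819
Highest B → broadest niche (most generalist): morphospecies II (B = 4.91).

morphospecies II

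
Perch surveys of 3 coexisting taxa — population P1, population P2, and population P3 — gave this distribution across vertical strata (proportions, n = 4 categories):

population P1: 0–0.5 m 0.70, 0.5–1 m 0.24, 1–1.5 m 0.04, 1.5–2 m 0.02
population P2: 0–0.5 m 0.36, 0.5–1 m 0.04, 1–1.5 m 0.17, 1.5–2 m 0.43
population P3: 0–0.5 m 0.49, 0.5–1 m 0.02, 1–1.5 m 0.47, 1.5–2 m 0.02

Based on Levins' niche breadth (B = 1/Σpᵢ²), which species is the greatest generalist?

Σp_P1ᵢ² = 0.70² + 0.24² + 0.04² + 0.02² = 0.4900 + 0.0576 + 0.0016 + 0.0004 = 0.5496
B_P1 = 1 / 0.5496 = 1.8195
Σp_P2ᵢ² = 0.36² + 0.04² + 0.17² + 0.43² = 0.1296 + 0.0016 + 0.0289 + 0.1849 = 0.3450
B_P2 = 1 / 0.3450 = 2.8986
Σp_P3ᵢ² = 0.49² + 0.02² + 0.47² + 0.02² = 0.2401 + 0.0004 + 0.2209 + 0.0004 = 0.4618
B_P3 = 1 / 0.4618 = 2.1654
Highest B → broadest niche (most generalist): population P2 (B = 2.90).

population P2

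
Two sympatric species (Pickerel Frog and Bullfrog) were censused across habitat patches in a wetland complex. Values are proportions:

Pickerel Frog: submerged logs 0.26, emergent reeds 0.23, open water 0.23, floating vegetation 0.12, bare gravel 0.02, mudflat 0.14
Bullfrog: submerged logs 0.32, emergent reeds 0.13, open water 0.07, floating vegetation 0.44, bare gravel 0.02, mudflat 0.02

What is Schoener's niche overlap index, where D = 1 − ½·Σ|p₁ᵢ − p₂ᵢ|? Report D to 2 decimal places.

0.62

Σ|p₁ᵢ − p₂ᵢ| = 0.06 + 0.10 + 0.16 + 0.32 + 0.00 + 0.12 = 0.76
D = 1 − ½ × 0.76 = 1 − 0.380 = 0.6200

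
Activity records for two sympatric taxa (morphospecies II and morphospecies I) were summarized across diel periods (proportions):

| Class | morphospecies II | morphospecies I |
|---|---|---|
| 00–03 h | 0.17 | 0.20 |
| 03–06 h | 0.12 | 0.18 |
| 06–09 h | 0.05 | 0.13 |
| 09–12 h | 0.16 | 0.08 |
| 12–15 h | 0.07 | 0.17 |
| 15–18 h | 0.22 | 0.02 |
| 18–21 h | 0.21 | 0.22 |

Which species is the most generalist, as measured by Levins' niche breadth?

morphospecies II

Σp_IIᵢ² = 0.17² + 0.12² + 0.05² + 0.16² + 0.07² + 0.22² + 0.21² = 0.0289 + 0.0144 + 0.0025 + 0.0256 + 0.0049 + 0.0484 + 0.0441 = 0.1688
B_II = 1 / 0.1688 = 5.9242
Σp_Iᵢ² = 0.20² + 0.18² + 0.13² + 0.08² + 0.17² + 0.02² + 0.22² = 0.0400 + 0.0324 + 0.0169 + 0.0064 + 0.0289 + 0.0004 + 0.0484 = 0.1734
B_I = 1 / 0.1734 = 5.7670
Highest B → broadest niche (most generalist): morphospecies II (B = 5.92).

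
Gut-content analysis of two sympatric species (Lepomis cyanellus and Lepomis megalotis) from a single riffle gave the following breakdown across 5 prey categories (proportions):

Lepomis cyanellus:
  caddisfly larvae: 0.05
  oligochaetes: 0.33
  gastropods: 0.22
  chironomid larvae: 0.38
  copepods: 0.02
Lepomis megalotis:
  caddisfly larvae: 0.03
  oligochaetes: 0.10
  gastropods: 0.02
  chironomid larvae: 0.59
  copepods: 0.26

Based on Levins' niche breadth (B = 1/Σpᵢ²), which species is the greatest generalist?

Lepomis cyanellus

Σp_cyanᵢ² = 0.05² + 0.33² + 0.22² + 0.38² + 0.02² = 0.0025 + 0.1089 + 0.0484 + 0.1444 + 0.0004 = 0.3046
B_cyan = 1 / 0.3046 = 3.2830
Σp_megaᵢ² = 0.03² + 0.10² + 0.02² + 0.59² + 0.26² = 0.0009 + 0.0100 + 0.0004 + 0.3481 + 0.0676 = 0.4270
B_mega = 1 / 0.4270 = 2.3419
Highest B → broadest niche (most generalist): Lepomis cyanellus (B = 3.28).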